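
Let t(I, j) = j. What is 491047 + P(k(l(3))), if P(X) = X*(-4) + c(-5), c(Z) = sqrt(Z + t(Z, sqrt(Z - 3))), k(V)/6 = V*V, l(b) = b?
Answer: 490831 + sqrt(-5 + 2*I*sqrt(2)) ≈ 4.9083e+5 + 2.3178*I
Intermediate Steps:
k(V) = 6*V**2 (k(V) = 6*(V*V) = 6*V**2)
c(Z) = sqrt(Z + sqrt(-3 + Z)) (c(Z) = sqrt(Z + sqrt(Z - 3)) = sqrt(Z + sqrt(-3 + Z)))
P(X) = sqrt(-5 + 2*I*sqrt(2)) - 4*X (P(X) = X*(-4) + sqrt(-5 + sqrt(-3 - 5)) = -4*X + sqrt(-5 + sqrt(-8)) = -4*X + sqrt(-5 + 2*I*sqrt(2)) = sqrt(-5 + 2*I*sqrt(2)) - 4*X)
491047 + P(k(l(3))) = 491047 + (sqrt(-5 + 2*I*sqrt(2)) - 24*3**2) = 491047 + (sqrt(-5 + 2*I*sqrt(2)) - 24*9) = 491047 + (sqrt(-5 + 2*I*sqrt(2)) - 4*54) = 491047 + (sqrt(-5 + 2*I*sqrt(2)) - 216) = 491047 + (-216 + sqrt(-5 + 2*I*sqrt(2))) = 490831 + sqrt(-5 + 2*I*sqrt(2))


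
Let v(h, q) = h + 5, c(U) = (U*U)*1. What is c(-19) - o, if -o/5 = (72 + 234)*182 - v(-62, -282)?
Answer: 279106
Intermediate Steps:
c(U) = U² (c(U) = U²*1 = U²)
v(h, q) = 5 + h
o = -278745 (o = -5*((72 + 234)*182 - (5 - 62)) = -5*(306*182 - 1*(-57)) = -5*(55692 + 57) = -5*55749 = -278745)
c(-19) - o = (-19)² - 1*(-278745) = 361 + 278745 = 279106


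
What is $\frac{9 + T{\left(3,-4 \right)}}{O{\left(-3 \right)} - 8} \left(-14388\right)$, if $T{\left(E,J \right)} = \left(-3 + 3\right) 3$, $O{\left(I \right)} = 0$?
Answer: $\frac{32373}{2} \approx 16187.0$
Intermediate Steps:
$T{\left(E,J \right)} = 0$ ($T{\left(E,J \right)} = 0 \cdot 3 = 0$)
$\frac{9 + T{\left(3,-4 \right)}}{O{\left(-3 \right)} - 8} \left(-14388\right) = \frac{9 + 0}{0 - 8} \left(-14388\right) = \frac{9}{-8} \left(-14388\right) = 9 \left(- \frac{1}{8}\right) \left(-14388\right) = \left(- \frac{9}{8}\right) \left(-14388\right) = \frac{32373}{2}$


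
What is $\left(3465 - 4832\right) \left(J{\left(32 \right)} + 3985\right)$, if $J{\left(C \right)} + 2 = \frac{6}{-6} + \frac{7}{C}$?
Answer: $- \frac{174198177}{32} \approx -5.4437 \cdot 10^{6}$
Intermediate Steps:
$J{\left(C \right)} = -3 + \frac{7}{C}$ ($J{\left(C \right)} = -2 + \left(\frac{6}{-6} + \frac{7}{C}\right) = -2 + \left(6 \left(- \frac{1}{6}\right) + \frac{7}{C}\right) = -2 - \left(1 - \frac{7}{C}\right) = -3 + \frac{7}{C}$)
$\left(3465 - 4832\right) \left(J{\left(32 \right)} + 3985\right) = \left(3465 - 4832\right) \left(\left(-3 + \frac{7}{32}\right) + 3985\right) = - 1367 \left(\left(-3 + 7 \cdot \frac{1}{32}\right) + 3985\right) = - 1367 \left(\left(-3 + \frac{7}{32}\right) + 3985\right) = - 1367 \left(- \frac{89}{32} + 3985\right) = \left(-1367\right) \frac{127431}{32} = - \frac{174198177}{32}$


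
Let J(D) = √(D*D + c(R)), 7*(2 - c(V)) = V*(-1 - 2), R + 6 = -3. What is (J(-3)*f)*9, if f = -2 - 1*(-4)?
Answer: 90*√14/7 ≈ 48.107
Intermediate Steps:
f = 2 (f = -2 + 4 = 2)
R = -9 (R = -6 - 3 = -9)
c(V) = 2 + 3*V/7 (c(V) = 2 - V*(-1 - 2)/7 = 2 - V*(-3)/7 = 2 - (-3)*V/7 = 2 + 3*V/7)
J(D) = √(-13/7 + D²) (J(D) = √(D*D + (2 + (3/7)*(-9))) = √(D² + (2 - 27/7)) = √(D² - 13/7) = √(-13/7 + D²))
(J(-3)*f)*9 = ((√(-91 + 49*(-3)²)/7)*2)*9 = ((√(-91 + 49*9)/7)*2)*9 = ((√(-91 + 441)/7)*2)*9 = ((√350/7)*2)*9 = (((5*√14)/7)*2)*9 = ((5*√14/7)*2)*9 = (10*√14/7)*9 = 90*√14/7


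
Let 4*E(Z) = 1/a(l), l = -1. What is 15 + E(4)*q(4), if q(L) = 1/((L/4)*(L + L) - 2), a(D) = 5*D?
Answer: 1799/120 ≈ 14.992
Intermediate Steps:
E(Z) = -1/20 (E(Z) = 1/(4*((5*(-1)))) = (¼)/(-5) = (¼)*(-⅕) = -1/20)
q(L) = 1/(-2 + L²/2) (q(L) = 1/((L*(¼))*(2*L) - 2) = 1/((L/4)*(2*L) - 2) = 1/(L²/2 - 2) = 1/(-2 + L²/2))
15 + E(4)*q(4) = 15 - 1/(10*(-4 + 4²)) = 15 - 1/(10*(-4 + 16)) = 15 - 1/(10*12) = 15 - 1/20*⅙ = 15 - 1/120 = 1799/120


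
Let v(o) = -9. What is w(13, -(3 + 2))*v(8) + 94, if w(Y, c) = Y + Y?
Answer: -140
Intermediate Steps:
w(Y, c) = 2*Y
w(13, -(3 + 2))*v(8) + 94 = (2*13)*(-9) + 94 = 26*(-9) + 94 = -234 + 94 = -140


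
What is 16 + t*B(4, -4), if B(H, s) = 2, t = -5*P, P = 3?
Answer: -14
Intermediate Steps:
t = -15 (t = -5*3 = -15)
16 + t*B(4, -4) = 16 - 15*2 = 16 - 30 = -14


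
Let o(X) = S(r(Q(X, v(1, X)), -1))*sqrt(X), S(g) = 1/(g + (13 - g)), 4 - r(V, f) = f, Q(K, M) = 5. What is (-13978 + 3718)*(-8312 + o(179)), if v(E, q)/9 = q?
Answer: 85281120 - 10260*sqrt(179)/13 ≈ 8.5271e+7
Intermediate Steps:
v(E, q) = 9*q
r(V, f) = 4 - f
S(g) = 1/13
o(X) = sqrt(X)/13
(-13978 + 3718)*(-8312 + o(179)) = (-13978 + 3718)*(-8312 + sqrt(179)/13) = -10260*(-8312 + sqrt(179)/13) = 85281120 - 10260*sqrt(179)/13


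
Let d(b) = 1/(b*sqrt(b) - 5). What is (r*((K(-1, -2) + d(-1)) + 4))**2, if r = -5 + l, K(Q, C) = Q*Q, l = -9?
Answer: 765576/169 + 12250*I/169 ≈ 4530.0 + 72.485*I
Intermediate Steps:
d(b) = 1/(-5 + b**(3/2)) (d(b) = 1/(b**(3/2) - 5) = 1/(-5 + b**(3/2)))
K(Q, C) = Q**2
r = -14 (r = -5 - 9 = -14)
(r*((K(-1, -2) + d(-1)) + 4))**2 = (-14*(((-1)**2 + 1/(-5 + (-1)**(3/2))) + 4))**2 = (-14*((1 + 1/(-5 - I)) + 4))**2 = (-14*((1 + (-5 + I)/26) + 4))**2 = (-14*(5 + (-5 + I)/26))**2 = (-70 - 7*(-5 + I)/13)**2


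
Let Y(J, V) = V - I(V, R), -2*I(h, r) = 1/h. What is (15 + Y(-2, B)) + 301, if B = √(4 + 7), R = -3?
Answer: 316 + 23*√11/22 ≈ 319.47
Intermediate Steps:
I(h, r) = -1/(2*h)
B = √11 ≈ 3.3166
Y(J, V) = V + 1/(2*V) (Y(J, V) = V - (-1)/(2*V) = V + 1/(2*V))
(15 + Y(-2, B)) + 301 = (15 + (√11 + 1/(2*(√11)))) + 301 = (15 + (√11 + (√11/11)/2)) + 301 = (15 + (√11 + √11/22)) + 301 = (15 + 23*√11/22) + 301 = 316 + 23*√11/22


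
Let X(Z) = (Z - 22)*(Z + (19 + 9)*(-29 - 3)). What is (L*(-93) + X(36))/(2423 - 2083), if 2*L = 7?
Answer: -24731/680 ≈ -36.369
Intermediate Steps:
L = 7/2 (L = (½)*7 = 7/2 ≈ 3.5000)
X(Z) = (-896 + Z)*(-22 + Z) (X(Z) = (-22 + Z)*(Z + 28*(-32)) = (-22 + Z)*(Z - 896) = (-22 + Z)*(-896 + Z) = (-896 + Z)*(-22 + Z))
(L*(-93) + X(36))/(2423 - 2083) = ((7/2)*(-93) + (19712 + 36² - 918*36))/(2423 - 2083) = (-651/2 + (19712 + 1296 - 33048))/340 = (-651/2 - 12040)*(1/340) = -24731/2*1/340 = -24731/680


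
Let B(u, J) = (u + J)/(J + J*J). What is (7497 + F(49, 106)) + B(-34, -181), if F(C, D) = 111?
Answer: 49573685/6516 ≈ 7608.0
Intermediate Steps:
B(u, J) = (J + u)/(J + J²)
(7497 + F(49, 106)) + B(-34, -181) = (7497 + 111) + (-181 - 34)/((-181)*(1 - 181)) = 7608 - 1/181*(-215)/(-180) = 7608 - 1/181*(-1/180)*(-215) = 7608 - 43/6516 = 49573685/6516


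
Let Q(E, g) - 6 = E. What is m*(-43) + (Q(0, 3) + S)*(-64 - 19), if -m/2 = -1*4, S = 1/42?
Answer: -35447/42 ≈ -843.98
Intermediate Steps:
S = 1/42 ≈ 0.023810
Q(E, g) = 6 + E
m = 8 (m = -(-2)*4 = -2*(-4) = 8)
m*(-43) + (Q(0, 3) + S)*(-64 - 19) = 8*(-43) + ((6 + 0) + 1/42)*(-64 - 19) = -344 + (6 + 1/42)*(-83) = -344 + (253/42)*(-83) = -344 - 20999/42 = -35447/42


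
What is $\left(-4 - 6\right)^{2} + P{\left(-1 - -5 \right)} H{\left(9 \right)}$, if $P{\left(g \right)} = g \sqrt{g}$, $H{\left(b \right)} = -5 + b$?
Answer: $132$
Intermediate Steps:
$P{\left(g \right)} = g^{\frac{3}{2}}$
$\left(-4 - 6\right)^{2} + P{\left(-1 - -5 \right)} H{\left(9 \right)} = \left(-4 - 6\right)^{2} + \left(-1 - -5\right)^{\frac{3}{2}} \left(-5 + 9\right) = \left(-10\right)^{2} + \left(-1 + 5\right)^{\frac{3}{2}} \cdot 4 = 100 + 4^{\frac{3}{2}} \cdot 4 = 100 + 8 \cdot 4 = 100 + 32 = 132$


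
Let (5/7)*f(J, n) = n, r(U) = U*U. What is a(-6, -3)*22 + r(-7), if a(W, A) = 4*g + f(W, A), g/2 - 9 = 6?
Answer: 12983/5 ≈ 2596.6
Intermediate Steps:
r(U) = U²
g = 30 (g = 18 + 2*6 = 18 + 12 = 30)
f(J, n) = 7*n/5
a(W, A) = 120 + 7*A/5 (a(W, A) = 4*30 + 7*A/5 = 120 + 7*A/5)
a(-6, -3)*22 + r(-7) = (120 + (7/5)*(-3))*22 + (-7)² = (120 - 21/5)*22 + 49 = (579/5)*22 + 49 = 12738/5 + 49 = 12983/5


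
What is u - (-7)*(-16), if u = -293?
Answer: -405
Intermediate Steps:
u - (-7)*(-16) = -293 - (-7)*(-16) = -293 - 1*112 = -293 - 112 = -405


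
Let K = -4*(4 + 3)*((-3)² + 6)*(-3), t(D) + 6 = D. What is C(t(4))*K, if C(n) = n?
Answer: -2520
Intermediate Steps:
t(D) = -6 + D
K = 1260 (K = -28*(9 + 6)*(-3) = -28*15*(-3) = -4*105*(-3) = -420*(-3) = 1260)
C(t(4))*K = (-6 + 4)*1260 = -2*1260 = -2520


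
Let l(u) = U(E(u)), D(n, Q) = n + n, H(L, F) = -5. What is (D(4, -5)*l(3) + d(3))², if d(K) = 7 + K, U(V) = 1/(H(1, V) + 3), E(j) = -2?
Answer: 36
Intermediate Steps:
D(n, Q) = 2*n
U(V) = -½ (U(V) = 1/(-5 + 3) = 1/(-2) = -½)
l(u) = -½
(D(4, -5)*l(3) + d(3))² = ((2*4)*(-½) + (7 + 3))² = (8*(-½) + 10)² = (-4 + 10)² = 6² = 36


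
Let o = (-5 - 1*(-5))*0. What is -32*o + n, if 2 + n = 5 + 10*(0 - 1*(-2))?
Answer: 23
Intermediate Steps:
o = 0 (o = (-5 + 5)*0 = 0*0 = 0)
n = 23 (n = -2 + (5 + 10*(0 - 1*(-2))) = -2 + (5 + 10*(0 + 2)) = -2 + (5 + 10*2) = -2 + (5 + 20) = -2 + 25 = 23)
-32*o + n = -32*0 + 23 = 0 + 23 = 23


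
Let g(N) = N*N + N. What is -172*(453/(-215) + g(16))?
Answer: -232108/5 ≈ -46422.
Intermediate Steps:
g(N) = N + N² (g(N) = N² + N = N + N²)
-172*(453/(-215) + g(16)) = -172*(453/(-215) + 16*(1 + 16)) = -172*(453*(-1/215) + 16*17) = -172*(-453/215 + 272) = -172*58027/215 = -232108/5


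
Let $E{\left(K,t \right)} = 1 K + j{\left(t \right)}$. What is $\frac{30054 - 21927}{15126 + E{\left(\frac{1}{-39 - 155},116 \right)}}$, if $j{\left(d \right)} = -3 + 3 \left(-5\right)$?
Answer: $\frac{1576638}{2930951} \approx 0.53793$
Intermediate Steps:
$j{\left(d \right)} = -18$ ($j{\left(d \right)} = -3 - 15 = -18$)
$E{\left(K,t \right)} = -18 + K$ ($E{\left(K,t \right)} = 1 K - 18 = K - 18 = -18 + K$)
$\frac{30054 - 21927}{15126 + E{\left(\frac{1}{-39 - 155},116 \right)}} = \frac{30054 - 21927}{15126 - \left(18 - \frac{1}{-39 - 155}\right)} = \frac{8127}{15126 - \left(18 - \frac{1}{-194}\right)} = \frac{8127}{15126 - \frac{3493}{194}} = \frac{8127}{\frac{2930951}{194}} = 8127 \cdot \frac{194}{2930951} = \frac{1576638}{2930951}$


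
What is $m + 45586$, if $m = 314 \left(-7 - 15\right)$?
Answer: $38678$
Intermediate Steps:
$m = -6908$ ($m = 314 \left(-7 - 15\right) = 314 \left(-22\right) = -6908$)
$m + 45586 = -6908 + 45586 = 38678$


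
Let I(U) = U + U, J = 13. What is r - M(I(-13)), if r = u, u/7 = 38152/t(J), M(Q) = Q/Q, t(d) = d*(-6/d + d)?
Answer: 266901/163 ≈ 1637.4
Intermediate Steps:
I(U) = 2*U
t(d) = d*(d - 6/d)
M(Q) = 1
u = 267064/163 (u = 7*(38152/(-6 + 13²)) = 7*(38152/(-6 + 169)) = 7*(38152/163) = 267064/163 ≈ 1638.4)
r = 267064/163 ≈ 1638.4
r - M(I(-13)) = 267064/163 - 1*1 = 267064/163 - 1 = 266901/163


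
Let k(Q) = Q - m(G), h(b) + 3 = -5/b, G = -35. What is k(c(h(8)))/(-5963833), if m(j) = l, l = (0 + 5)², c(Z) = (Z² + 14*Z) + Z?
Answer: 4239/381685312 ≈ 1.1106e-5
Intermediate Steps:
h(b) = -3 - 5/b
c(Z) = Z² + 15*Z
l = 25 (l = 5² = 25)
m(j) = 25
k(Q) = -25 + Q (k(Q) = Q - 1*25 = Q - 25 = -25 + Q)
k(c(h(8)))/(-5963833) = (-25 + (-3 - 5/8)*(15 + (-3 - 5/8)))/(-5963833) = (-25 + (-3 - 5*⅛)*(15 + (-3 - 5*⅛)))*(-1/5963833) = (-25 + (-3 - 5/8)*(15 + (-3 - 5/8)))*(-1/5963833) = (-25 - 29*(15 - 29/8)/8)*(-1/5963833) = (-25 - 29/8*91/8)*(-1/5963833) = (-25 - 2639/64)*(-1/5963833) = -4239/64*(-1/5963833) = 4239/381685312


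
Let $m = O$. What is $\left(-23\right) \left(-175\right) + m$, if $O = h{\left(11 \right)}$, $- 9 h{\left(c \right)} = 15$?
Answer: $\frac{12070}{3} \approx 4023.3$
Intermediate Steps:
$h{\left(c \right)} = - \frac{5}{3}$ ($h{\left(c \right)} = \left(- \frac{1}{9}\right) 15 = - \frac{5}{3}$)
$O = - \frac{5}{3} \approx -1.6667$
$m = - \frac{5}{3} \approx -1.6667$
$\left(-23\right) \left(-175\right) + m = \left(-23\right) \left(-175\right) - \frac{5}{3} = 4025 - \frac{5}{3} = \frac{12070}{3}$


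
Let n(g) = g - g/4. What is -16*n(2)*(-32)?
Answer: 768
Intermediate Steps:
n(g) = 3*g/4 (n(g) = g - g/4 = 3*g/4)
-16*n(2)*(-32) = -12*2*(-32) = -16*3/2*(-32) = -24*(-32) = 768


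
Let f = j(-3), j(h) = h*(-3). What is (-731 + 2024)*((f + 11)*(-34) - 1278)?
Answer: -2531694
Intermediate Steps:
j(h) = -3*h
f = 9 (f = -3*(-3) = 9)
(-731 + 2024)*((f + 11)*(-34) - 1278) = (-731 + 2024)*((9 + 11)*(-34) - 1278) = 1293*(20*(-34) - 1278) = 1293*(-680 - 1278) = 1293*(-1958) = -2531694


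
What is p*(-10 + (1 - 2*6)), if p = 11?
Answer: -231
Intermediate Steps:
p*(-10 + (1 - 2*6)) = 11*(-10 + (1 - 2*6)) = 11*(-10 + (1 - 12)) = 11*(-10 - 11) = 11*(-21) = -231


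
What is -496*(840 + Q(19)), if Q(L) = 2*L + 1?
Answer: -435984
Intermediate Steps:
Q(L) = 1 + 2*L
-496*(840 + Q(19)) = -496*(840 + (1 + 2*19)) = -496*(840 + (1 + 38)) = -496*(840 + 39) = -496*879 = -435984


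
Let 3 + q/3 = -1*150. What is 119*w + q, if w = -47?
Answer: -6052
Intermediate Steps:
q = -459 (q = -9 + 3*(-1*150) = -9 + 3*(-150) = -9 - 450 = -459)
119*w + q = 119*(-47) - 459 = -5593 - 459 = -6052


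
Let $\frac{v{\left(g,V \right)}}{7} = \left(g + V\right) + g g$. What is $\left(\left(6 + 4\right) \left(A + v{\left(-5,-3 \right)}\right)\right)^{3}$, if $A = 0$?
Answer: $1685159000$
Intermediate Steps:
$v{\left(g,V \right)} = 7 V + 7 g + 7 g^{2}$ ($v{\left(g,V \right)} = 7 \left(\left(g + V\right) + g g\right) = 7 \left(\left(V + g\right) + g^{2}\right) = 7 \left(V + g + g^{2}\right) = 7 V + 7 g + 7 g^{2}$)
$\left(\left(6 + 4\right) \left(A + v{\left(-5,-3 \right)}\right)\right)^{3} = \left(\left(6 + 4\right) \left(0 + \left(7 \left(-3\right) + 7 \left(-5\right) + 7 \left(-5\right)^{2}\right)\right)\right)^{3} = \left(10 \left(0 - -119\right)\right)^{3} = \left(10 \left(0 + 119\right)\right)^{3} = \left(10 \cdot 119\right)^{3} = 1190^{3} = 1685159000$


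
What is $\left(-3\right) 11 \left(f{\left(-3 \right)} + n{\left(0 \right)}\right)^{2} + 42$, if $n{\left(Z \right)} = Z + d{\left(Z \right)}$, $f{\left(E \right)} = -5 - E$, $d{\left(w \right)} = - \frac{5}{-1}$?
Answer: $-255$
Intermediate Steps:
$d{\left(w \right)} = 5$ ($d{\left(w \right)} = \left(-5\right) \left(-1\right) = 5$)
$n{\left(Z \right)} = 5 + Z$ ($n{\left(Z \right)} = Z + 5 = 5 + Z$)
$\left(-3\right) 11 \left(f{\left(-3 \right)} + n{\left(0 \right)}\right)^{2} + 42 = \left(-3\right) 11 \left(\left(-5 - -3\right) + \left(5 + 0\right)\right)^{2} + 42 = - 33 \left(\left(-5 + 3\right) + 5\right)^{2} + 42 = - 33 \left(-2 + 5\right)^{2} + 42 = - 33 \cdot 3^{2} + 42 = \left(-33\right) 9 + 42 = -297 + 42 = -255$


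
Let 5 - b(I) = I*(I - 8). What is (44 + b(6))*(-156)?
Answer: -9516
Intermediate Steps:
b(I) = 5 - I*(-8 + I) (b(I) = 5 - I*(I - 8) = 5 - I*(-8 + I))
(44 + b(6))*(-156) = (44 + (5 - 1*6² + 8*6))*(-156) = (44 + (5 - 1*36 + 48))*(-156) = (44 + (5 - 36 + 48))*(-156) = (44 + 17)*(-156) = 61*(-156) = -9516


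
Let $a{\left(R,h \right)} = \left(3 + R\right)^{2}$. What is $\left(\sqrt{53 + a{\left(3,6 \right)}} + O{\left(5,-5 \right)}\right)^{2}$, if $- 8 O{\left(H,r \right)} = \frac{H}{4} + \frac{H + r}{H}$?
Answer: $\frac{91161}{1024} - \frac{5 \sqrt{89}}{16} \approx 86.076$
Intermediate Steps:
$O{\left(H,r \right)} = - \frac{H}{32} - \frac{H + r}{8 H}$ ($O{\left(H,r \right)} = - \frac{\frac{H}{4} + \frac{H + r}{H}}{8} = - \frac{H}{32} - \frac{H + r}{8 H}$)
$\left(\sqrt{53 + a{\left(3,6 \right)}} + O{\left(5,-5 \right)}\right)^{2} = \left(\sqrt{53 + \left(3 + 3\right)^{2}} + \frac{\left(-4\right) \left(-5\right) - 5 \left(4 + 5\right)}{32 \cdot 5}\right)^{2} = \left(\sqrt{53 + 6^{2}} + \frac{1}{32} \cdot \frac{1}{5} \left(20 - 5 \cdot 9\right)\right)^{2} = \left(\sqrt{53 + 36} + \frac{1}{32} \cdot \frac{1}{5} \left(20 - 45\right)\right)^{2} = \left(\sqrt{89} + \frac{1}{32} \cdot \frac{1}{5} \left(-25\right)\right)^{2} = \left(\sqrt{89} - \frac{5}{32}\right)^{2} = \left(- \frac{5}{32} + \sqrt{89}\right)^{2}$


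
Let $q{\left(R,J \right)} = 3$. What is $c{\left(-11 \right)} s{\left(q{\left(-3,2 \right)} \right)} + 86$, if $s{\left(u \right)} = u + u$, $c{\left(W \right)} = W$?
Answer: $20$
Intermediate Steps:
$s{\left(u \right)} = 2 u$
$c{\left(-11 \right)} s{\left(q{\left(-3,2 \right)} \right)} + 86 = - 11 \cdot 2 \cdot 3 + 86 = \left(-11\right) 6 + 86 = -66 + 86 = 20$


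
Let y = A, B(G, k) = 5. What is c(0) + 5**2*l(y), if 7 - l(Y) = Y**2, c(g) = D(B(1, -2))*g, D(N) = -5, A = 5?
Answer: -450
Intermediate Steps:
c(g) = -5*g
y = 5
l(Y) = 7 - Y**2
c(0) + 5**2*l(y) = -5*0 + 5**2*(7 - 1*5**2) = 0 + 25*(7 - 1*25) = 0 + 25*(7 - 25) = 0 + 25*(-18) = 0 - 450 = -450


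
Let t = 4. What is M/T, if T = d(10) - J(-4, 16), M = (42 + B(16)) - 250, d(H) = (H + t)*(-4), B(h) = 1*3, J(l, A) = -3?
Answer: 205/53 ≈ 3.8679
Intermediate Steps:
B(h) = 3
d(H) = -16 - 4*H (d(H) = (H + 4)*(-4) = (4 + H)*(-4) = -16 - 4*H)
M = -205 (M = (42 + 3) - 250 = 45 - 250 = -205)
T = -53 (T = (-16 - 4*10) - 1*(-3) = (-16 - 40) + 3 = -56 + 3 = -53)
M/T = -205/(-53) = -205*(-1/53) = 205/53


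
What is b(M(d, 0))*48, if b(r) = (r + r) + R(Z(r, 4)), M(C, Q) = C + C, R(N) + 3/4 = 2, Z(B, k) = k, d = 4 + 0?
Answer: 828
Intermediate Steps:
d = 4
R(N) = 5/4 (R(N) = -¾ + 2 = 5/4)
M(C, Q) = 2*C
b(r) = 5/4 + 2*r (b(r) = (r + r) + 5/4 = 2*r + 5/4 = 5/4 + 2*r)
b(M(d, 0))*48 = (5/4 + 2*(2*4))*48 = (5/4 + 2*8)*48 = (5/4 + 16)*48 = (69/4)*48 = 828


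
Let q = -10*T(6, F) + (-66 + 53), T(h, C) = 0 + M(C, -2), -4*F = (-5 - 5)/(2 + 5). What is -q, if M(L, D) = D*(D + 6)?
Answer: -67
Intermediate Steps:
M(L, D) = D*(6 + D)
F = 5/14 (F = -(-5 - 5)/(4*(2 + 5)) = -(-5)/(2*7) = -1/4*(-10/7) = 5/14 ≈ 0.35714)
T(h, C) = -8 (T(h, C) = 0 - 2*(6 - 2) = 0 - 2*4 = 0 - 8 = -8)
q = 67 (q = -10*(-8) + (-66 + 53) = 80 - 13 = 67)
-q = -1*67 = -67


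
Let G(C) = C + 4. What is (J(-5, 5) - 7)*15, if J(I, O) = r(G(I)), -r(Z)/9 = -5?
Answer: 570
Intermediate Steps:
G(C) = 4 + C
r(Z) = 45 (r(Z) = -9*(-5) = 45)
J(I, O) = 45
(J(-5, 5) - 7)*15 = (45 - 7)*15 = 38*15 = 570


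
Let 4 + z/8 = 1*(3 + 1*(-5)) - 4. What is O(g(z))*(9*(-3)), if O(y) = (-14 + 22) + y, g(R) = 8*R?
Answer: 17064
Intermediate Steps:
z = -80 (z = -32 + 8*(1*(3 + 1*(-5)) - 4) = -32 + 8*(1*(3 - 5) - 4) = -32 + 8*(1*(-2) - 4) = -32 + 8*(-2 - 4) = -32 + 8*(-6) = -32 - 48 = -80)
O(y) = 8 + y
O(g(z))*(9*(-3)) = (8 + 8*(-80))*(9*(-3)) = (8 - 640)*(-27) = -632*(-27) = 17064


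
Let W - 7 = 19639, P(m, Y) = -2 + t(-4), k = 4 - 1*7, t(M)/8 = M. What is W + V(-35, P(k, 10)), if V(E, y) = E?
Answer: 19611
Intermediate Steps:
t(M) = 8*M
k = -3 (k = 4 - 7 = -3)
P(m, Y) = -34 (P(m, Y) = -2 + 8*(-4) = -2 - 32 = -34)
W = 19646 (W = 7 + 19639 = 19646)
W + V(-35, P(k, 10)) = 19646 - 35 = 19611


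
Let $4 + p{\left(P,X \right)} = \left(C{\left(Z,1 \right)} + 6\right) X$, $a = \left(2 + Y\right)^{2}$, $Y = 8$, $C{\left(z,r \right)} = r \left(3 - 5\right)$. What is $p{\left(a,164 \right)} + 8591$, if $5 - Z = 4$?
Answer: $9243$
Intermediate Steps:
$Z = 1$ ($Z = 5 - 4 = 1$)
$C{\left(z,r \right)} = - 2 r$ ($C{\left(z,r \right)} = r \left(-2\right) = - 2 r$)
$a = 100$ ($a = \left(2 + 8\right)^{2} = 10^{2} = 100$)
$p{\left(P,X \right)} = -4 + 4 X$ ($p{\left(P,X \right)} = -4 + \left(\left(-2\right) 1 + 6\right) X = -4 + \left(-2 + 6\right) X = -4 + 4 X$)
$p{\left(a,164 \right)} + 8591 = \left(-4 + 4 \cdot 164\right) + 8591 = \left(-4 + 656\right) + 8591 = 652 + 8591 = 9243$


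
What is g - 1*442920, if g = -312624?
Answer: -755544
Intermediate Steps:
g - 1*442920 = -312624 - 1*442920 = -312624 - 442920 = -755544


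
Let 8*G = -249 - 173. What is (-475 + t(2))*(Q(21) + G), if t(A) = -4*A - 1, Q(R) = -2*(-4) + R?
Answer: 11495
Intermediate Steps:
Q(R) = 8 + R
G = -211/4 (G = (-249 - 173)/8 = (⅛)*(-422) = -211/4 ≈ -52.750)
t(A) = -1 - 4*A
(-475 + t(2))*(Q(21) + G) = (-475 + (-1 - 4*2))*((8 + 21) - 211/4) = (-475 + (-1 - 8))*(29 - 211/4) = (-475 - 9)*(-95/4) = -484*(-95/4) = 11495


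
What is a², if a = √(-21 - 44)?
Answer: -65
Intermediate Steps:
a = I*√65 (a = √(-65) = I*√65 ≈ 8.0623*I)
a² = (I*√65)² = -65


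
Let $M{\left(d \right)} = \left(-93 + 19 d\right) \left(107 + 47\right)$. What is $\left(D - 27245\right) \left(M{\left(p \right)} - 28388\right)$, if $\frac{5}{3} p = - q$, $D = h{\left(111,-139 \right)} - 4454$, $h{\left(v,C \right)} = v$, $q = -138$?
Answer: $- \frac{31518948632}{5} \approx -6.3038 \cdot 10^{9}$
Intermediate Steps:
$D = -4343$ ($D = 111 - 4454 = -4343$)
$p = \frac{414}{5}$ ($p = \frac{3 \left(\left(-1\right) \left(-138\right)\right)}{5} = \frac{3}{5} \cdot 138 = \frac{414}{5} \approx 82.8$)
$M{\left(d \right)} = -14322 + 2926 d$ ($M{\left(d \right)} = \left(-93 + 19 d\right) 154 = -14322 + 2926 d$)
$\left(D - 27245\right) \left(M{\left(p \right)} - 28388\right) = \left(-4343 - 27245\right) \left(\left(-14322 + 2926 \cdot \frac{414}{5}\right) - 28388\right) = - 31588 \left(\left(-14322 + \frac{1211364}{5}\right) - 28388\right) = - 31588 \left(\frac{1139754}{5} - 28388\right) = \left(-31588\right) \frac{997814}{5} = - \frac{31518948632}{5}$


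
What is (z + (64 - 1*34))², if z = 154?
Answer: 33856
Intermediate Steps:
(z + (64 - 1*34))² = (154 + (64 - 1*34))² = (154 + (64 - 34))² = (154 + 30)² = 184² = 33856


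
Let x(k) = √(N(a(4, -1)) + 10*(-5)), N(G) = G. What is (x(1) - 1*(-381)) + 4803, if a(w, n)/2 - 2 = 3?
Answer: 5184 + 2*I*√10 ≈ 5184.0 + 6.3246*I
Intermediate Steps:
a(w, n) = 10 (a(w, n) = 4 + 2*3 = 4 + 6 = 10)
x(k) = 2*I*√10 (x(k) = √(10 + 10*(-5)) = √(10 - 50) = √(-40) = 2*I*√10)
(x(1) - 1*(-381)) + 4803 = (2*I*√10 - 1*(-381)) + 4803 = (2*I*√10 + 381) + 4803 = (381 + 2*I*√10) + 4803 = 5184 + 2*I*√10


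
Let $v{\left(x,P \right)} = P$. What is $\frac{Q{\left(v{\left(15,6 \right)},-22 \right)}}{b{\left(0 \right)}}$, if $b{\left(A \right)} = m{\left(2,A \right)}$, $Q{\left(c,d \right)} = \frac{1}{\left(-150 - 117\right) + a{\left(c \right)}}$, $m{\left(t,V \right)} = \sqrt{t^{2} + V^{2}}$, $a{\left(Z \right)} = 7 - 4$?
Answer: $- \frac{1}{528} \approx -0.0018939$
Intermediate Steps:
$a{\left(Z \right)} = 3$ ($a{\left(Z \right)} = 7 - 4 = 3$)
$m{\left(t,V \right)} = \sqrt{V^{2} + t^{2}}$
$Q{\left(c,d \right)} = - \frac{1}{264}$ ($Q{\left(c,d \right)} = \frac{1}{\left(-150 - 117\right) + 3} = \frac{1}{-267 + 3} = \frac{1}{-264} = - \frac{1}{264}$)
$b{\left(A \right)} = \sqrt{4 + A^{2}}$ ($b{\left(A \right)} = \sqrt{A^{2} + 2^{2}} = \sqrt{A^{2} + 4} = \sqrt{4 + A^{2}}$)
$\frac{Q{\left(v{\left(15,6 \right)},-22 \right)}}{b{\left(0 \right)}} = - \frac{1}{264 \sqrt{4 + 0^{2}}} = - \frac{1}{264 \sqrt{4 + 0}} = - \frac{1}{264 \sqrt{4}} = - \frac{1}{264 \cdot 2} = \left(- \frac{1}{264}\right) \frac{1}{2} = - \frac{1}{528}$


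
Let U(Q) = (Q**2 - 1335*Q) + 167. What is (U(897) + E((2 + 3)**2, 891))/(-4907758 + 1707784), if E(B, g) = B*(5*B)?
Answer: 194797/1599987 ≈ 0.12175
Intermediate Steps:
U(Q) = 167 + Q**2 - 1335*Q
E(B, g) = 5*B**2
(U(897) + E((2 + 3)**2, 891))/(-4907758 + 1707784) = ((167 + 897**2 - 1335*897) + 5*((2 + 3)**2)**2)/(-4907758 + 1707784) = ((167 + 804609 - 1197495) + 5*(5**2)**2)/(-3199974) = (-392719 + 5*25**2)*(-1/3199974) = (-392719 + 5*625)*(-1/3199974) = (-392719 + 3125)*(-1/3199974) = -389594*(-1/3199974) = 194797/1599987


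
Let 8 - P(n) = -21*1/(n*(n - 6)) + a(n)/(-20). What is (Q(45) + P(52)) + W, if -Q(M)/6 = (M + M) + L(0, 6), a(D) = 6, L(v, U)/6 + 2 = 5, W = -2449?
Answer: -36940747/11960 ≈ -3088.7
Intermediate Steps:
L(v, U) = 18 (L(v, U) = -12 + 6*5 = -12 + 30 = 18)
Q(M) = -108 - 12*M (Q(M) = -6*((M + M) + 18) = -6*(2*M + 18) = -6*(18 + 2*M) = -108 - 12*M)
P(n) = 83/10 + 21/(n*(-6 + n)) (P(n) = 8 - (-21*1/(n*(n - 6)) + 6/(-20)) = 8 - (-21*1/(n*(-6 + n)) + 6*(-1/20)) = 8 - (-21/(n*(-6 + n)) - 3/10) = 8 - (-3/10 - 21/(n*(-6 + n))) = 8 + (3/10 + 21/(n*(-6 + n))) = 83/10 + 21/(n*(-6 + n)))
(Q(45) + P(52)) + W = ((-108 - 12*45) + (⅒)*(210 - 498*52 + 83*52²)/(52*(-6 + 52))) - 2449 = ((-108 - 540) + (⅒)*(1/52)*(210 - 25896 + 83*2704)/46) - 2449 = (-648 + (⅒)*(1/52)*(1/46)*(210 - 25896 + 224432)) - 2449 = (-648 + (⅒)*(1/52)*(1/46)*198746) - 2449 = (-648 + 99373/11960) - 2449 = -7650707/11960 - 2449 = -36940747/11960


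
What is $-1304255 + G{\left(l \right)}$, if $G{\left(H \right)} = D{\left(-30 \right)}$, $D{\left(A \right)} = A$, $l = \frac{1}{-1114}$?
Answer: $-1304285$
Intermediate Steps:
$l = - \frac{1}{1114} \approx -0.00089767$
$G{\left(H \right)} = -30$
$-1304255 + G{\left(l \right)} = -1304255 - 30 = -1304285$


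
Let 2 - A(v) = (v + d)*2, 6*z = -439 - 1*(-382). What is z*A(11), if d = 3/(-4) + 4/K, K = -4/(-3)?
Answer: 931/4 ≈ 232.75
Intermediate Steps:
K = 4/3 (K = -4*(-⅓) = 4/3 ≈ 1.3333)
d = 9/4 (d = 3/(-4) + 4/(4/3) = 3*(-¼) + 4*(¾) = -¾ + 3 = 9/4 ≈ 2.2500)
z = -19/2 (z = (-439 - 1*(-382))/6 = (-439 + 382)/6 = (⅙)*(-57) = -19/2 ≈ -9.5000)
A(v) = -5/2 - 2*v (A(v) = 2 - (v + 9/4)*2 = 2 - (9/4 + v)*2 = 2 - (9/2 + 2*v) = 2 + (-9/2 - 2*v) = -5/2 - 2*v)
z*A(11) = -19*(-5/2 - 2*11)/2 = -19*(-5/2 - 22)/2 = -19/2*(-49/2) = 931/4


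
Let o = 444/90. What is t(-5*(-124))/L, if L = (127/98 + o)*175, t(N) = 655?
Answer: 5502/9157 ≈ 0.60085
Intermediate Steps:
o = 74/15 (o = 444*(1/90) = 74/15 ≈ 4.9333)
L = 45785/42 (L = (127/98 + 74/15)*175 = (9157/1470)*175 = 45785/42 ≈ 1090.1)
t(-5*(-124))/L = 655/(45785/42) = 655*(42/45785) = 5502/9157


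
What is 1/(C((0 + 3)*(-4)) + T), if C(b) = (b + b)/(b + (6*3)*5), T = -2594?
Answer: -13/33726 ≈ -0.00038546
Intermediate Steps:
C(b) = 2*b/(90 + b) (C(b) = (2*b)/(b + 18*5) = (2*b)/(b + 90) = (2*b)/(90 + b) = 2*b/(90 + b))
1/(C((0 + 3)*(-4)) + T) = 1/(2*((0 + 3)*(-4))/(90 + (0 + 3)*(-4)) - 2594) = 1/(2*(3*(-4))/(90 + 3*(-4)) - 2594) = 1/(2*(-12)/(90 - 12) - 2594) = 1/(2*(-12)/78 - 2594) = 1/(2*(-12)*(1/78) - 2594) = 1/(-4/13 - 2594) = 1/(-33726/13) = -13/33726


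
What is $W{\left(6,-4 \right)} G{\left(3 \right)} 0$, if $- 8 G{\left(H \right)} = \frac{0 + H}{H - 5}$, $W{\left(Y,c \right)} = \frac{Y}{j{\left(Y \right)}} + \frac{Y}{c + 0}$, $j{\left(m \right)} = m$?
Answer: $0$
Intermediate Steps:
$W{\left(Y,c \right)} = 1 + \frac{Y}{c}$ ($W{\left(Y,c \right)} = \frac{Y}{Y} + \frac{Y}{c + 0} = 1 + \frac{Y}{c}$)
$G{\left(H \right)} = - \frac{H}{8 \left(-5 + H\right)}$ ($G{\left(H \right)} = - \frac{\left(0 + H\right) \frac{1}{H - 5}}{8} = - \frac{H \frac{1}{-5 + H}}{8} = - \frac{H}{8 \left(-5 + H\right)}$)
$W{\left(6,-4 \right)} G{\left(3 \right)} 0 = \frac{6 - 4}{-4} \left(-1\right) 3 \frac{1}{-40 + 8 \cdot 3} \cdot 0 = \left(- \frac{1}{4}\right) 2 \left(-1\right) 3 \frac{1}{-40 + 24} \cdot 0 = - \frac{\left(-1\right) 3 \frac{1}{-16} \cdot 0}{2} = - \frac{\left(-1\right) 3 \left(- \frac{1}{16}\right) 0}{2} = - \frac{\frac{3}{16} \cdot 0}{2} = \left(- \frac{1}{2}\right) 0 = 0$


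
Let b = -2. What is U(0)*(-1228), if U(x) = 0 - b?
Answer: -2456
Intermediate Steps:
U(x) = 2 (U(x) = 0 - 1*(-2) = 0 + 2 = 2)
U(0)*(-1228) = 2*(-1228) = -2456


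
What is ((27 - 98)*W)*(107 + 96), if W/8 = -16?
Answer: 1844864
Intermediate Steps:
W = -128 (W = 8*(-16) = -128)
((27 - 98)*W)*(107 + 96) = ((27 - 98)*(-128))*(107 + 96) = -71*(-128)*203 = 9088*203 = 1844864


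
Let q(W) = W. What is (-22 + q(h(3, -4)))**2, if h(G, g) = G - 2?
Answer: 441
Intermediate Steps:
h(G, g) = -2 + G
(-22 + q(h(3, -4)))**2 = (-22 + (-2 + 3))**2 = (-22 + 1)**2 = (-21)**2 = 441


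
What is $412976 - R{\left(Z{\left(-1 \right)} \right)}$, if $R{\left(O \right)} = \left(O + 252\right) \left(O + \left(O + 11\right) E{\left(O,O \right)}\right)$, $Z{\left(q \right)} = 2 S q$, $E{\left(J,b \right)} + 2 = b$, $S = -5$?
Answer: $366340$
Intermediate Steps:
$E{\left(J,b \right)} = -2 + b$
$Z{\left(q \right)} = - 10 q$ ($Z{\left(q \right)} = 2 \left(-5\right) q = - 10 q$)
$R{\left(O \right)} = \left(252 + O\right) \left(O + \left(-2 + O\right) \left(11 + O\right)\right)$ ($R{\left(O \right)} = \left(O + 252\right) \left(O + \left(O + 11\right) \left(-2 + O\right)\right) = \left(252 + O\right) \left(O + \left(11 + O\right) \left(-2 + O\right)\right) = \left(252 + O\right) \left(O + \left(-2 + O\right) \left(11 + O\right)\right)$)
$412976 - R{\left(Z{\left(-1 \right)} \right)} = 412976 - \left(-5544 + \left(\left(-10\right) \left(-1\right)\right)^{3} + 262 \left(\left(-10\right) \left(-1\right)\right)^{2} + 2498 \left(\left(-10\right) \left(-1\right)\right)\right) = 412976 - \left(-5544 + 10^{3} + 262 \cdot 10^{2} + 2498 \cdot 10\right) = 412976 - \left(-5544 + 1000 + 262 \cdot 100 + 24980\right) = 412976 - \left(-5544 + 1000 + 26200 + 24980\right) = 412976 - 46636 = 366340$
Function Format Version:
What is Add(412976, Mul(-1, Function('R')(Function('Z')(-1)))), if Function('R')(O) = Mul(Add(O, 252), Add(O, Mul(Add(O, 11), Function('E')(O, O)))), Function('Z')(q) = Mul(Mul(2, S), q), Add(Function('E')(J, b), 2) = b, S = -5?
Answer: 366340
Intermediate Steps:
Function('E')(J, b) = Add(-2, b)
Function('Z')(q) = Mul(-10, q) (Function('Z')(q) = Mul(Mul(2, -5), q) = Mul(-10, q))
Function('R')(O) = Mul(Add(252, O), Add(O, Mul(Add(-2, O), Add(11, O)))) (Function('R')(O) = Mul(Add(O, 252), Add(O, Mul(Add(O, 11), Add(-2, O)))) = Mul(Add(252, O), Add(O, Mul(Add(11, O), Add(-2, O)))) = Mul(Add(252, O), Add(O, Mul(Add(-2, O), Add(11, O)))))
Add(412976, Mul(-1, Function('R')(Function('Z')(-1)))) = Add(412976, Mul(-1, Add(-5544, Pow(Mul(-10, -1), 3), Mul(262, Pow(Mul(-10, -1), 2)), Mul(2498, Mul(-10, -1))))) = Add(412976, Mul(-1, Add(-5544, Pow(10, 3), Mul(262, Pow(10, 2)), Mul(2498, 10)))) = Add(412976, Mul(-1, Add(-5544, 1000, Mul(262, 100), 24980))) = Add(412976, Mul(-1, Add(-5544, 1000, 26200, 24980))) = Add(412976, Mul(-1, 46636)) = Add(412976, -46636) = 366340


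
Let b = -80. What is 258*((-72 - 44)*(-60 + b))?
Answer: 4189920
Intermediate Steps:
258*((-72 - 44)*(-60 + b)) = 258*((-72 - 44)*(-60 - 80)) = 258*(-116*(-140)) = 258*16240 = 4189920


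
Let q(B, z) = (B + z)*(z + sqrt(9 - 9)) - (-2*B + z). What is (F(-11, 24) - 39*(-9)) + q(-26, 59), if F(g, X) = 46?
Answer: 2233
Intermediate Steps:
q(B, z) = -z + 2*B + z*(B + z) (q(B, z) = (B + z)*(z + sqrt(0)) - (z - 2*B) = (B + z)*(z + 0) + (-z + 2*B) = (B + z)*z + (-z + 2*B) = z*(B + z) + (-z + 2*B) = -z + 2*B + z*(B + z))
(F(-11, 24) - 39*(-9)) + q(-26, 59) = (46 - 39*(-9)) + (59**2 - 1*59 + 2*(-26) - 26*59) = (46 + 351) + (3481 - 59 - 52 - 1534) = 397 + 1836 = 2233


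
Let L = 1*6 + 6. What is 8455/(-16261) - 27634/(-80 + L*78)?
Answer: -228296977/6959708 ≈ -32.803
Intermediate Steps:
L = 12 (L = 6 + 6 = 12)
8455/(-16261) - 27634/(-80 + L*78) = 8455/(-16261) - 27634/(-80 + 12*78) = 8455*(-1/16261) - 27634/(-80 + 936) = -8455/16261 - 27634/856 = -8455/16261 - 27634*1/856 = -8455/16261 - 13817/428 = -228296977/6959708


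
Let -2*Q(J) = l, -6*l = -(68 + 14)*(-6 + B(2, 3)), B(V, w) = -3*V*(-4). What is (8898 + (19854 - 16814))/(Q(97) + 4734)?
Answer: 11938/4611 ≈ 2.5890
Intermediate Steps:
B(V, w) = 12*V
l = 246 (l = -(-1)*(68 + 14)*(-6 + 12*2)/6 = -(-1)*82*(-6 + 24)/6 = -(-1)*82*18/6 = -(-1)*1476/6 = -⅙*(-1476) = 246)
Q(J) = -123 (Q(J) = -½*246 = -123)
(8898 + (19854 - 16814))/(Q(97) + 4734) = (8898 + (19854 - 16814))/(-123 + 4734) = (8898 + 3040)/4611 = 11938*(1/4611) = 11938/4611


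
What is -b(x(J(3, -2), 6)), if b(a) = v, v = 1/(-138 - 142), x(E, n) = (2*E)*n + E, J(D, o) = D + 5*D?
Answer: 1/280 ≈ 0.0035714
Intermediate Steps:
J(D, o) = 6*D
x(E, n) = E + 2*E*n (x(E, n) = 2*E*n + E = E + 2*E*n)
v = -1/280 (v = 1/(-280) = -1/280 ≈ -0.0035714)
b(a) = -1/280
-b(x(J(3, -2), 6)) = -1*(-1/280) = 1/280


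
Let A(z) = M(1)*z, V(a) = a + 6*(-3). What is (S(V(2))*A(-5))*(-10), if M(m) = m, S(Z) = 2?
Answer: 100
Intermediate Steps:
V(a) = -18 + a (V(a) = a - 18 = -18 + a)
A(z) = z (A(z) = 1*z = z)
(S(V(2))*A(-5))*(-10) = (2*(-5))*(-10) = -10*(-10) = 100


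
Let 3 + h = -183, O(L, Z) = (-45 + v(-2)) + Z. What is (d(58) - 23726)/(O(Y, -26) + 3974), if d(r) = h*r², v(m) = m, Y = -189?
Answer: -649430/3901 ≈ -166.48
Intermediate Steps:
O(L, Z) = -47 + Z (O(L, Z) = (-45 - 2) + Z = -47 + Z)
h = -186 (h = -3 - 183 = -186)
d(r) = -186*r²
(d(58) - 23726)/(O(Y, -26) + 3974) = (-186*58² - 23726)/((-47 - 26) + 3974) = (-186*3364 - 23726)/(-73 + 3974) = (-625704 - 23726)/3901 = -649430*1/3901 = -649430/3901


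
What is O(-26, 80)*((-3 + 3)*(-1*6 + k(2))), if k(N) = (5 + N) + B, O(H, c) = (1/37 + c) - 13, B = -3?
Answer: 0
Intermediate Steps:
O(H, c) = -480/37 + c (O(H, c) = (1/37 + c) - 13 = -480/37 + c)
k(N) = 2 + N (k(N) = (5 + N) - 3 = 2 + N)
O(-26, 80)*((-3 + 3)*(-1*6 + k(2))) = (-480/37 + 80)*((-3 + 3)*(-1*6 + (2 + 2))) = 2480*(0*(-6 + 4))/37 = 2480*(0*(-2))/37 = (2480/37)*0 = 0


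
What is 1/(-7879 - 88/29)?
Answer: -29/228579 ≈ -0.00012687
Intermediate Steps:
1/(-7879 - 88/29) = 1/(-228579/29) = -29/228579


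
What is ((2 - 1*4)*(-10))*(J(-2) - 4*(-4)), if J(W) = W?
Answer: 280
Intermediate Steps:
((2 - 1*4)*(-10))*(J(-2) - 4*(-4)) = ((2 - 1*4)*(-10))*(-2 - 4*(-4)) = ((2 - 4)*(-10))*(-2 + 16) = -2*(-10)*14 = 20*14 = 280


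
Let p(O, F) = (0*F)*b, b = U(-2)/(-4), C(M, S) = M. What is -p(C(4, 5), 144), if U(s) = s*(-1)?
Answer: 0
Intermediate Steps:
U(s) = -s
b = -½ (b = -1*(-2)/(-4) = 2*(-¼) = -½ ≈ -0.50000)
p(O, F) = 0 (p(O, F) = (0*F)*(-½) = 0*(-½) = 0)
-p(C(4, 5), 144) = -1*0 = 0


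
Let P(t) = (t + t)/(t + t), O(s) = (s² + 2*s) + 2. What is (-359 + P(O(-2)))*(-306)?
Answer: 109548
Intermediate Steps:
O(s) = 2 + s² + 2*s
P(t) = 1 (P(t) = (2*t)/((2*t)) = (2*t)*(1/(2*t)) = 1)
(-359 + P(O(-2)))*(-306) = (-359 + 1)*(-306) = -358*(-306) = 109548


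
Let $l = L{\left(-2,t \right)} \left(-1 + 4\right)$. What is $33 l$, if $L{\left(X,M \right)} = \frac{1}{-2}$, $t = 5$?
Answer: $- \frac{99}{2} \approx -49.5$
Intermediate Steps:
$L{\left(X,M \right)} = - \frac{1}{2}$
$l = - \frac{3}{2}$ ($l = - \frac{-1 + 4}{2} = \left(- \frac{1}{2}\right) 3 = - \frac{3}{2} \approx -1.5$)
$33 l = 33 \left(- \frac{3}{2}\right) = - \frac{99}{2}$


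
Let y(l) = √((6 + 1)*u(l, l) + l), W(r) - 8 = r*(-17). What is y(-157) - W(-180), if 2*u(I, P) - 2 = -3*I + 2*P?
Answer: -3068 + √1598/2 ≈ -3048.0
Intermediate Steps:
u(I, P) = 1 + P - 3*I/2 (u(I, P) = 1 + (-3*I + 2*P)/2 = 1 + (P - 3*I/2) = 1 + P - 3*I/2)
W(r) = 8 - 17*r (W(r) = 8 + r*(-17) = 8 - 17*r)
y(l) = √(7 - 5*l/2) (y(l) = √((6 + 1)*(1 + l - 3*l/2) + l) = √(7*(1 - l/2) + l) = √((7 - 7*l/2) + l) = √(7 - 5*l/2))
y(-157) - W(-180) = √(28 - 10*(-157))/2 - (8 - 17*(-180)) = √(28 + 1570)/2 - (8 + 3060) = √1598/2 - 1*3068 = √1598/2 - 3068 = -3068 + √1598/2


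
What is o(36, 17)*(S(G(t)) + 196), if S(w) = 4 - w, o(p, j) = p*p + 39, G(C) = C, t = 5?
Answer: 260325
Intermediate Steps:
o(p, j) = 39 + p² (o(p, j) = p² + 39 = 39 + p²)
o(36, 17)*(S(G(t)) + 196) = (39 + 36²)*((4 - 1*5) + 196) = (39 + 1296)*((4 - 5) + 196) = 1335*(-1 + 196) = 1335*195 = 260325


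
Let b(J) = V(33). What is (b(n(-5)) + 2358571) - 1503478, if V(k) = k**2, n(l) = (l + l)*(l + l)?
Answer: 856182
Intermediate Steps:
n(l) = 4*l**2 (n(l) = (2*l)*(2*l) = 4*l**2)
b(J) = 1089 (b(J) = 33**2 = 1089)
(b(n(-5)) + 2358571) - 1503478 = (1089 + 2358571) - 1503478 = 2359660 - 1503478 = 856182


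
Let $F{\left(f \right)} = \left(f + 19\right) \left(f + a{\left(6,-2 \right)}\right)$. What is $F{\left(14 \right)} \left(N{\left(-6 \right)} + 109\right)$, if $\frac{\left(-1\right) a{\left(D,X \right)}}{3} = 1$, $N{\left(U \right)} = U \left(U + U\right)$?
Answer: $65703$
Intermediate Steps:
$N{\left(U \right)} = 2 U^{2}$ ($N{\left(U \right)} = U 2 U = 2 U^{2}$)
$a{\left(D,X \right)} = -3$ ($a{\left(D,X \right)} = \left(-3\right) 1 = -3$)
$F{\left(f \right)} = \left(-3 + f\right) \left(19 + f\right)$ ($F{\left(f \right)} = \left(f + 19\right) \left(f - 3\right) = \left(19 + f\right) \left(-3 + f\right) = \left(-3 + f\right) \left(19 + f\right)$)
$F{\left(14 \right)} \left(N{\left(-6 \right)} + 109\right) = \left(-57 + 14^{2} + 16 \cdot 14\right) \left(2 \left(-6\right)^{2} + 109\right) = \left(-57 + 196 + 224\right) \left(2 \cdot 36 + 109\right) = 363 \left(72 + 109\right) = 363 \cdot 181 = 65703$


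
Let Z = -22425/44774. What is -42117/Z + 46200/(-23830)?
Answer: 1497876814738/17812925 ≈ 84089.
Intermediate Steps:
Z = -22425/44774 (Z = -22425*1/44774 = -22425/44774 ≈ -0.50085)
-42117/Z + 46200/(-23830) = -42117/(-22425/44774) + 46200/(-23830) = -42117*(-44774/22425) + 46200*(-1/23830) = 628582186/7475 - 4620/2383 = 1497876814738/17812925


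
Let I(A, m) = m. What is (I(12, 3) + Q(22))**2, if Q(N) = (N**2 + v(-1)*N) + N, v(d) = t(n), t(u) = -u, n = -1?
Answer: 281961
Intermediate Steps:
v(d) = 1 (v(d) = -1*(-1) = 1)
Q(N) = N**2 + 2*N (Q(N) = (N**2 + 1*N) + N = (N**2 + N) + N = (N + N**2) + N = N**2 + 2*N)
(I(12, 3) + Q(22))**2 = (3 + 22*(2 + 22))**2 = (3 + 22*24)**2 = (3 + 528)**2 = 531**2 = 281961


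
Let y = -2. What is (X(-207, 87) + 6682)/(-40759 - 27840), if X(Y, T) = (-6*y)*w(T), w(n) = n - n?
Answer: -6682/68599 ≈ -0.097407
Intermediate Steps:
w(n) = 0
X(Y, T) = 0 (X(Y, T) = -6*(-2)*0 = 12*0 = 0)
(X(-207, 87) + 6682)/(-40759 - 27840) = (0 + 6682)/(-40759 - 27840) = 6682/(-68599) = 6682*(-1/68599) = -6682/68599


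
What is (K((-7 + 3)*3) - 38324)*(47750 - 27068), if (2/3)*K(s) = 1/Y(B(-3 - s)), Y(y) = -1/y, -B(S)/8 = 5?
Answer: -791376048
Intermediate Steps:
B(S) = -40 (B(S) = -8*5 = -40)
K(s) = 60 (K(s) = 3/(2*((-1/(-40)))) = 3/(2*((-1*(-1/40)))) = 3/(2*(1/40)) = (3/2)*40 = 60)
(K((-7 + 3)*3) - 38324)*(47750 - 27068) = (60 - 38324)*(47750 - 27068) = -38264*20682 = -791376048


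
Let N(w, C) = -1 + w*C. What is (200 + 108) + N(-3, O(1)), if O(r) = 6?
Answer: 289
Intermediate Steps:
N(w, C) = -1 + C*w
(200 + 108) + N(-3, O(1)) = (200 + 108) + (-1 + 6*(-3)) = 308 + (-1 - 18) = 308 - 19 = 289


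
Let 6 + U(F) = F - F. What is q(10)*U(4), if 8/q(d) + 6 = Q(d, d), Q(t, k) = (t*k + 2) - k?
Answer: -24/43 ≈ -0.55814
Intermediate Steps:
Q(t, k) = 2 - k + k*t (Q(t, k) = (k*t + 2) - k = (2 + k*t) - k = 2 - k + k*t)
U(F) = -6 (U(F) = -6 + (F - F) = -6 + 0 = -6)
q(d) = 8/(-4 + d**2 - d) (q(d) = 8/(-6 + (2 - d + d*d)) = 8/(-6 + (2 - d + d**2)) = 8/(-6 + (2 + d**2 - d)) = 8/(-4 + d**2 - d))
q(10)*U(4) = (8/(-4 + 10**2 - 1*10))*(-6) = (8/(-4 + 100 - 10))*(-6) = (8/86)*(-6) = (8*(1/86))*(-6) = (4/43)*(-6) = -24/43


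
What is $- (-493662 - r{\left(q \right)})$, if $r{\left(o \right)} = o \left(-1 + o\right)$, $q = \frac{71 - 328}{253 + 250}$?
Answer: $\frac{124901124278}{253009} \approx 4.9366 \cdot 10^{5}$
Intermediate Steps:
$q = - \frac{257}{503} \approx -0.51093$
$- (-493662 - r{\left(q \right)}) = - (-493662 - - \frac{257 \left(-1 - \frac{257}{503}\right)}{503}) = - (-493662 - \left(- \frac{257}{503}\right) \left(- \frac{760}{503}\right)) = - (-493662 - \frac{195320}{253009}) = \left(-1\right) \left(- \frac{124901124278}{253009}\right) = \frac{124901124278}{253009}$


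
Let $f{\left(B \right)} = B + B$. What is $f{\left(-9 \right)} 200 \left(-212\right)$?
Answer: $763200$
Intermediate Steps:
$f{\left(B \right)} = 2 B$
$f{\left(-9 \right)} 200 \left(-212\right) = 2 \left(-9\right) 200 \left(-212\right) = \left(-18\right) 200 \left(-212\right) = \left(-3600\right) \left(-212\right) = 763200$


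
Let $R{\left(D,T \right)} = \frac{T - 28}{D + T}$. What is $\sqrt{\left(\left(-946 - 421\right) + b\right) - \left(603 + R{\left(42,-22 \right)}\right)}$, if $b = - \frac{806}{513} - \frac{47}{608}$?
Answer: $\frac{i \sqrt{3685111674}}{1368} \approx 44.375 i$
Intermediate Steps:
$R{\left(D,T \right)} = \frac{-28 + T}{D + T}$
$b = - \frac{27061}{16416}$ ($b = \left(-806\right) \frac{1}{513} - \frac{47}{608} = - \frac{806}{513} - \frac{47}{608} = - \frac{27061}{16416} \approx -1.6485$)
$\sqrt{\left(\left(-946 - 421\right) + b\right) - \left(603 + R{\left(42,-22 \right)}\right)} = \sqrt{\left(\left(-946 - 421\right) - \frac{27061}{16416}\right) - \left(603 + \frac{-28 - 22}{42 - 22}\right)} = \sqrt{\left(-1367 - \frac{27061}{16416}\right) - \left(603 + \frac{1}{20} \left(-50\right)\right)} = \sqrt{- \frac{22467733}{16416} - \left(603 + \frac{1}{20} \left(-50\right)\right)} = \sqrt{- \frac{22467733}{16416} - \frac{1201}{2}} = \sqrt{- \frac{32325541}{16416}} = \frac{i \sqrt{3685111674}}{1368}$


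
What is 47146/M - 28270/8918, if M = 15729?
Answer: -247049/1431339 ≈ -0.17260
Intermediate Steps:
47146/M - 28270/8918 = 47146/15729 - 28270/8918 = 47146*(1/15729) - 28270*1/8918 = 47146/15729 - 14135/4459 = -247049/1431339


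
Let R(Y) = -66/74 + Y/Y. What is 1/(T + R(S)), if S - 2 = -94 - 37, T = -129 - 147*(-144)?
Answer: 37/778447 ≈ 4.7531e-5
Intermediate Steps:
T = 21039 (T = -129 + 21168 = 21039)
S = -129 (S = 2 + (-94 - 37) = 2 - 131 = -129)
R(Y) = 4/37 (R(Y) = -66*1/74 + 1 = -33/37 + 1 = 4/37)
1/(T + R(S)) = 1/(21039 + 4/37) = 1/(778447/37) = 37/778447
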